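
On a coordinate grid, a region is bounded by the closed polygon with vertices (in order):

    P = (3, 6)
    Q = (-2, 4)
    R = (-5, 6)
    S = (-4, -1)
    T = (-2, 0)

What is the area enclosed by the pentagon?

Σ = (24) + (8) + (29) + (-2) + (-12) = 47
Area = |Σ|/2 = 23.5.

23.5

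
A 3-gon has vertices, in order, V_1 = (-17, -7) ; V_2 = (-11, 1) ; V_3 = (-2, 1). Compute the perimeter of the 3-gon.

36

|V_1V_2| = √((6)² + (8)²) = √100 = 10
|V_2V_3| = √((9)² + (0)²) = √81 = 9
|V_3V_1| = √((-15)² + (-8)²) = √289 = 17
Perimeter = 10 + 9 + 17 = 36.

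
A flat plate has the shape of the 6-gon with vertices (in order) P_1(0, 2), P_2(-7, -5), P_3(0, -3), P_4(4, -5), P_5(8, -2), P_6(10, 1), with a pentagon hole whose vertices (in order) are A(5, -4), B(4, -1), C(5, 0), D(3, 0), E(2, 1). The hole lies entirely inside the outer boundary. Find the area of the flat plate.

60.5

Outer boundary:
Cross-terms: 14, 21, 12, 32, 28, 20  ⇒  Σ = 127
Area = |Σ|/2 = 63.5.
Hole:
Apply Gauss's area formula: 2A = Σ (x_i·y_{i+1} − x_{i+1}·y_i), indices taken mod 5.
A→B: (5)(-1) − (4)(-4) = 11
B→C: (4)(0) − (5)(-1) = 5
C→D: (5)(0) − (3)(0) = 0
D→E: (3)(1) − (2)(0) = 3
E→A: (2)(-4) − (5)(1) = -13
Σ = 6
Area = |Σ|/2 = 3.
Net area = 63.5 − 3 = 60.5.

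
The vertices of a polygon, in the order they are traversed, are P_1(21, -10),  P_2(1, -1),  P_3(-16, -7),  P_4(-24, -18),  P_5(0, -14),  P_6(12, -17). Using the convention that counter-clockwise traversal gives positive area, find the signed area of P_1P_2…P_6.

413.5

Cross-terms: -11, -23, 120, 336, 168, 237  ⇒  Σ = 827
Signed area = Σ/2 = 413.5 (positive ⇒ counter-clockwise traversal).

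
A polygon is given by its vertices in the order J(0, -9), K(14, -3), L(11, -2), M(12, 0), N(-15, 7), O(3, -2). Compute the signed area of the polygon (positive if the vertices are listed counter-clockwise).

Apply the surveyor's formula: 2A = Σ (x_i·y_{i+1} − x_{i+1}·y_i), indices taken mod 6.
J→K: (0)(-3) − (14)(-9) = 126
K→L: (14)(-2) − (11)(-3) = 5
L→M: (11)(0) − (12)(-2) = 24
M→N: (12)(7) − (-15)(0) = 84
N→O: (-15)(-2) − (3)(7) = 9
O→J: (3)(-9) − (0)(-2) = -27
Σ = 221
Signed area = Σ/2 = 110.5 (positive ⇒ counter-clockwise traversal).

110.5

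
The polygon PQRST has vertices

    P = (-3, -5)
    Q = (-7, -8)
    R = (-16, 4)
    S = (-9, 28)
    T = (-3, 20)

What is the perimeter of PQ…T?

|PQ| = √((-4)² + (-3)²) = √25 = 5
|QR| = √((-9)² + (12)²) = √225 = 15
|RS| = √((7)² + (24)²) = √625 = 25
|ST| = √((6)² + (-8)²) = √100 = 10
|TP| = √((0)² + (-25)²) = √625 = 25
Perimeter = 5 + 15 + 25 + 10 + 25 = 80.

80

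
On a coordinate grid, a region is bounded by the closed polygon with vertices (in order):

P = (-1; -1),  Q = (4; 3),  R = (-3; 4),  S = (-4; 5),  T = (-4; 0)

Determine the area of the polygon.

25.5

Σ = (1) + (25) + (1) + (20) + (4) = 51
Area = |Σ|/2 = 25.5.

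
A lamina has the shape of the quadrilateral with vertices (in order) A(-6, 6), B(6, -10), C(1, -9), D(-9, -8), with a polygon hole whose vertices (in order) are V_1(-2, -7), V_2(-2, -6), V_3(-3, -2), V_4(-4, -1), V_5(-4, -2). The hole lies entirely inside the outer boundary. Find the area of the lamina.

102

Outer boundary:
Cross-terms: 24, -44, -89, -102  ⇒  Σ = -211
Area = |Σ|/2 = 105.5.
Hole:
Apply the surveyor's formula: 2A = Σ (x_i·y_{i+1} − x_{i+1}·y_i), indices taken mod 5.
Σ = (-2) + (-14) + (-5) + (4) + (24) = 7
Area = |Σ|/2 = 3.5.
Net area = 105.5 − 3.5 = 102.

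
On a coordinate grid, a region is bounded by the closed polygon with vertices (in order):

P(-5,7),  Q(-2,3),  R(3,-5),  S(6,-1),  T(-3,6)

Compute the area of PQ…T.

34.5

Apply Gauss's area formula: 2A = Σ (x_i·y_{i+1} − x_{i+1}·y_i), indices taken mod 5.
Cross-terms: -1, 1, 27, 33, 9  ⇒  Σ = 69
Area = |Σ|/2 = 34.5.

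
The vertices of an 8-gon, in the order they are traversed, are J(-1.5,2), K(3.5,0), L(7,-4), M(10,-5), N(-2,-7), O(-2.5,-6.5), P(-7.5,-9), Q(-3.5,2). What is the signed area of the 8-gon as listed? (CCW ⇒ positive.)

-88.625

Apply the shoelace formula: 2A = Σ (x_i·y_{i+1} − x_{i+1}·y_i), indices taken mod 8.
Σ = (-7) + (-14) + (5) + (-80) + (-4.5) + (-26.25) + (-46.5) + (-4) = -177.25
Signed area = Σ/2 = -88.625 (negative ⇒ clockwise traversal).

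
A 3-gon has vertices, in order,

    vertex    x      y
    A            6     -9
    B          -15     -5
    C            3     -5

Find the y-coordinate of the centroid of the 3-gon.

-19/3

Apply the shoelace formula. First the cross-terms c_i = x_i·y_{i+1} − x_{i+1}·y_i:
  -165, 90, 3  ⇒  2A = -72, A = -36.
Then Σ (y_i + y_{i+1})·c_i = 1368, so ȳ = 1368 / (6·(-36)) = -19/3.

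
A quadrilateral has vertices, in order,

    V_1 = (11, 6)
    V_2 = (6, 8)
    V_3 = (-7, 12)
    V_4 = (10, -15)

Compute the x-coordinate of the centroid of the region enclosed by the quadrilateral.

Apply Gauss's area formula. First the cross-terms c_i = x_i·y_{i+1} − x_{i+1}·y_i:
  52, 128, -15, 225  ⇒  2A = 390, A = 195.
Then Σ (x_i + x_{i+1})·c_i = 5436, so x̄ = 5436 / (6·195) = 302/65.

302/65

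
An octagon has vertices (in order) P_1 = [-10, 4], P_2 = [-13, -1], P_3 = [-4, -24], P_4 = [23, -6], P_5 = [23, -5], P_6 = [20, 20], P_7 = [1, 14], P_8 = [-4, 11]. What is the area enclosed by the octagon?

975

Apply the shoelace formula: 2A = Σ (x_i·y_{i+1} − x_{i+1}·y_i), indices taken mod 8.
Cross-terms: 62, 308, 576, 23, 560, 260, 67, 94  ⇒  Σ = 1950
Area = |Σ|/2 = 975.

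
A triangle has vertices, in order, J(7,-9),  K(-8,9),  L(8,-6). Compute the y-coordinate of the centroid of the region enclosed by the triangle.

-2

Apply the shoelace (surveyor's) formula. First the cross-terms c_i = x_i·y_{i+1} − x_{i+1}·y_i:
  -9, -24, -30  ⇒  2A = -63, A = -31.5.
Then Σ (y_i + y_{i+1})·c_i = 378, so ȳ = 378 / (6·(-31.5)) = -2.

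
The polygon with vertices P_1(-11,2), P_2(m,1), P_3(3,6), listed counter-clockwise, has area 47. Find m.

9

The doubled signed area Σ (x_i y_{i+1} − x_{i+1} y_i) is linear in m.
With m=0 it equals 58; the coefficient of m is 4 (from the two edges through P_2).
So 4·m + 58 = 2·47 = 94 ⇒ m = 9.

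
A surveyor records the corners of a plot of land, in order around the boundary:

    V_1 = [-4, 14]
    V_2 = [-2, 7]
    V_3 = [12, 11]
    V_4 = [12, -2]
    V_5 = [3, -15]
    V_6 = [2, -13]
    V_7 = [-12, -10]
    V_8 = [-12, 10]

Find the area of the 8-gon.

Σ = (0) + (-106) + (-156) + (-174) + (-9) + (-176) + (-240) + (-128) = -989
Area = |Σ|/2 = 494.5.

494.5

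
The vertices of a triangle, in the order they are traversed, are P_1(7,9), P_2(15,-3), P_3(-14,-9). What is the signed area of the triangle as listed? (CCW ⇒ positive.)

-198

Apply the shoelace formula: 2A = Σ (x_i·y_{i+1} − x_{i+1}·y_i), indices taken mod 3.
Σ = (-156) + (-177) + (-63) = -396
Signed area = Σ/2 = -198 (negative ⇒ clockwise traversal).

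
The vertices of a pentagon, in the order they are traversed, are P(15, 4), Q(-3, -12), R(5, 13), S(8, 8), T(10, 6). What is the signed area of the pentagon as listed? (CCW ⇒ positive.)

Apply the shoelace formula: 2A = Σ (x_i·y_{i+1} − x_{i+1}·y_i), indices taken mod 5.
Σ = (-168) + (21) + (-64) + (-32) + (-50) = -293
Signed area = Σ/2 = -146.5 (negative ⇒ clockwise traversal).

-146.5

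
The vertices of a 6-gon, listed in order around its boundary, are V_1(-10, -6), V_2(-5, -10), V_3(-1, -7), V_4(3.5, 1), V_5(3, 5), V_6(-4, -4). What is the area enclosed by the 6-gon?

62.5

Cross-terms: 70, 25, 23.5, 14.5, 8, -16  ⇒  Σ = 125
Area = |Σ|/2 = 62.5.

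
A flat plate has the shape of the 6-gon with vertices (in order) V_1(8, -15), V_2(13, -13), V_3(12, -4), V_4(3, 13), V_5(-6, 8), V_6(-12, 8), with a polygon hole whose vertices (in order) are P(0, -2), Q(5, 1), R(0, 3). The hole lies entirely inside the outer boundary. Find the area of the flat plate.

302

Outer boundary:
V_1→V_2: (8)(-13) − (13)(-15) = 91
V_2→V_3: (13)(-4) − (12)(-13) = 104
V_3→V_4: (12)(13) − (3)(-4) = 168
V_4→V_5: (3)(8) − (-6)(13) = 102
V_5→V_6: (-6)(8) − (-12)(8) = 48
V_6→V_1: (-12)(-15) − (8)(8) = 116
Σ = 629
Area = |Σ|/2 = 314.5.
Hole:
Apply the surveyor's formula: 2A = Σ (x_i·y_{i+1} − x_{i+1}·y_i), indices taken mod 3.
Σ = (10) + (15) + (0) = 25
Area = |Σ|/2 = 12.5.
Net area = 314.5 − 12.5 = 302.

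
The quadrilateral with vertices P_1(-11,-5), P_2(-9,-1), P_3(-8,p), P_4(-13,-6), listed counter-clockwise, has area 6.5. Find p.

2

The doubled signed area Σ (x_i y_{i+1} − x_{i+1} y_i) is linear in p.
With p=0 it equals 5; the coefficient of p is 4 (from the two edges through P_3).
So 4·p + 5 = 2·6.5 = 13 ⇒ p = 2.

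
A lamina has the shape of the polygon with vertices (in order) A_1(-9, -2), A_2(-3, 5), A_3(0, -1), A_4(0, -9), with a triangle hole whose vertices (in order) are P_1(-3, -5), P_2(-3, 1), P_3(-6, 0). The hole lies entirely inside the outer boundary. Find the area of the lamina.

55.5

Outer boundary:
Apply the surveyor's formula: 2A = Σ (x_i·y_{i+1} − x_{i+1}·y_i), indices taken mod 4.
Σ = (-51) + (3) + (0) + (-81) = -129
Area = |Σ|/2 = 64.5.
Hole:
Apply Gauss's area formula: 2A = Σ (x_i·y_{i+1} − x_{i+1}·y_i), indices taken mod 3.
Cross-terms: -18, 6, 30  ⇒  Σ = 18
Area = |Σ|/2 = 9.
Net area = 64.5 − 9 = 55.5.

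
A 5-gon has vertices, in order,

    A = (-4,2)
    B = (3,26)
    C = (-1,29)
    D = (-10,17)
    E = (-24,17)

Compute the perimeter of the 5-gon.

84

|AB| = √((7)² + (24)²) = √625 = 25
|BC| = √((-4)² + (3)²) = √25 = 5
|CD| = √((-9)² + (-12)²) = √225 = 15
|DE| = √((-14)² + (0)²) = √196 = 14
|EA| = √((20)² + (-15)²) = √625 = 25
Perimeter = 25 + 5 + 15 + 14 + 25 = 84.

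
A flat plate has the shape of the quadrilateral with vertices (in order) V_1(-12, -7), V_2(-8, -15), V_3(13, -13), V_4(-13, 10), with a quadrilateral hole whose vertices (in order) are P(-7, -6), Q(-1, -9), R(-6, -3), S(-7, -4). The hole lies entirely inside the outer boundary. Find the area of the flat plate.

Outer boundary:
Apply the surveyor's formula: 2A = Σ (x_i·y_{i+1} − x_{i+1}·y_i), indices taken mod 4.
Cross-terms: 124, 299, -39, 211  ⇒  Σ = 595
Area = |Σ|/2 = 297.5.
Hole:
Apply the shoelace formula: 2A = Σ (x_i·y_{i+1} − x_{i+1}·y_i), indices taken mod 4.
Cross-terms: 57, -51, 3, 14  ⇒  Σ = 23
Area = |Σ|/2 = 11.5.
Net area = 297.5 − 11.5 = 286.

286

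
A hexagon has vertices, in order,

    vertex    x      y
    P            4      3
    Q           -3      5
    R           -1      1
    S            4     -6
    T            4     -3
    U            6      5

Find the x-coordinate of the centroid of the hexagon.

Apply the shoelace formula. First the cross-terms c_i = x_i·y_{i+1} − x_{i+1}·y_i:
  29, 2, 2, 12, 38, -2  ⇒  2A = 81, A = 40.5.
Then Σ (x_i + x_{i+1})·c_i = 483, so x̄ = 483 / (6·40.5) = 161/81.

161/81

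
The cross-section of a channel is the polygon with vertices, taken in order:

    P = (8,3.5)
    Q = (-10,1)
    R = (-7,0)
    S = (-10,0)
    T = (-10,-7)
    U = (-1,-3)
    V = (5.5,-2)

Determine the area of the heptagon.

Cross-terms: 43, 7, 0, 70, 23, 18.5, 35.25  ⇒  Σ = 196.75
Area = |Σ|/2 = 98.375.

98.375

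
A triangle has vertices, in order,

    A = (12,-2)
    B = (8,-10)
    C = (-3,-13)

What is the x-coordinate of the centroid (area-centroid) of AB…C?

17/3

Apply the shoelace formula. First the cross-terms c_i = x_i·y_{i+1} − x_{i+1}·y_i:
  -104, -134, 162  ⇒  2A = -76, A = -38.
Then Σ (x_i + x_{i+1})·c_i = -1292, so x̄ = -1292 / (6·(-38)) = 17/3.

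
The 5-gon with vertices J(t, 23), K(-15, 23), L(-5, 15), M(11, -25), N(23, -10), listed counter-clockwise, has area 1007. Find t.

The doubled signed area Σ (x_i y_{i+1} − x_{i+1} y_i) is linear in t.
With t=0 it equals 1189; the coefficient of t is 33 (from the two edges through J).
So 33·t + 1189 = 2·1007 = 2014 ⇒ t = 25.

25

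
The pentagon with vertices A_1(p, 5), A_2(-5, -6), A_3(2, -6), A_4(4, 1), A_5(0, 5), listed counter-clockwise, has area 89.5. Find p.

-6

The doubled signed area Σ (x_i y_{i+1} − x_{i+1} y_i) is linear in p.
With p=0 it equals 113; the coefficient of p is -11 (from the two edges through A_1).
So -11·p + 113 = 2·89.5 = 179 ⇒ p = -6.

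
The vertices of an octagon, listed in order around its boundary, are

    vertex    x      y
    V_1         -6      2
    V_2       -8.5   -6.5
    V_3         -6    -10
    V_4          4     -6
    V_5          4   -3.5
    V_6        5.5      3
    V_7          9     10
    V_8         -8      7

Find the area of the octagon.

Apply the shoelace formula: 2A = Σ (x_i·y_{i+1} − x_{i+1}·y_i), indices taken mod 8.
V_1→V_2: (-6)(-6.5) − (-8.5)(2) = 56
V_2→V_3: (-8.5)(-10) − (-6)(-6.5) = 46
V_3→V_4: (-6)(-6) − (4)(-10) = 76
V_4→V_5: (4)(-3.5) − (4)(-6) = 10
V_5→V_6: (4)(3) − (5.5)(-3.5) = 31.25
V_6→V_7: (5.5)(10) − (9)(3) = 28
V_7→V_8: (9)(7) − (-8)(10) = 143
V_8→V_1: (-8)(2) − (-6)(7) = 26
Σ = 416.25
Area = |Σ|/2 = 208.125.

208.125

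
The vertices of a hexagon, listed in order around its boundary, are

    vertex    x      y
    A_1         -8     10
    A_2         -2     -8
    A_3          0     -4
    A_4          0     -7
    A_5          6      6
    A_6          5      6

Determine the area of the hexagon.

119

Apply the shoelace (surveyor's) formula: 2A = Σ (x_i·y_{i+1} − x_{i+1}·y_i), indices taken mod 6.
Cross-terms: 84, 8, 0, 42, 6, 98  ⇒  Σ = 238
Area = |Σ|/2 = 119.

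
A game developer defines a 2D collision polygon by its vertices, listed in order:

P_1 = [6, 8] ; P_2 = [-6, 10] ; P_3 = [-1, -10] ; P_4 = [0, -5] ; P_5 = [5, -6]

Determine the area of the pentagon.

142

Apply the shoelace (surveyor's) formula: 2A = Σ (x_i·y_{i+1} − x_{i+1}·y_i), indices taken mod 5.
Σ = (108) + (70) + (5) + (25) + (76) = 284
Area = |Σ|/2 = 142.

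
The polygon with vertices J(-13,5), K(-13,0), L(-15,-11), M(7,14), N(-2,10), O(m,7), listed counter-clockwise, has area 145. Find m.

-8

The doubled signed area Σ (x_i y_{i+1} − x_{i+1} y_i) is linear in m.
With m=0 it equals 250; the coefficient of m is -5 (from the two edges through O).
So -5·m + 250 = 2·145 = 290 ⇒ m = -8.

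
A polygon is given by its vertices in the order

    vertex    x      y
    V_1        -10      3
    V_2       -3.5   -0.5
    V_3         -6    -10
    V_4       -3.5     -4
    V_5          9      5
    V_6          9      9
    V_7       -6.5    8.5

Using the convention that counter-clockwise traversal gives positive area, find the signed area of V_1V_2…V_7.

Apply Gauss's area formula: 2A = Σ (x_i·y_{i+1} − x_{i+1}·y_i), indices taken mod 7.
Σ = (15.5) + (32) + (-11) + (18.5) + (36) + (135) + (65.5) = 291.5
Signed area = Σ/2 = 145.75 (positive ⇒ counter-clockwise traversal).

145.75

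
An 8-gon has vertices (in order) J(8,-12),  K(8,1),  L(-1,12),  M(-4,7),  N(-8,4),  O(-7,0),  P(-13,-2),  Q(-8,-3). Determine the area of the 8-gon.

Apply the shoelace formula: 2A = Σ (x_i·y_{i+1} − x_{i+1}·y_i), indices taken mod 8.
J→K: (8)(1) − (8)(-12) = 104
K→L: (8)(12) − (-1)(1) = 97
L→M: (-1)(7) − (-4)(12) = 41
M→N: (-4)(4) − (-8)(7) = 40
N→O: (-8)(0) − (-7)(4) = 28
O→P: (-7)(-2) − (-13)(0) = 14
P→Q: (-13)(-3) − (-8)(-2) = 23
Q→J: (-8)(-12) − (8)(-3) = 120
Σ = 467
Area = |Σ|/2 = 233.5.

233.5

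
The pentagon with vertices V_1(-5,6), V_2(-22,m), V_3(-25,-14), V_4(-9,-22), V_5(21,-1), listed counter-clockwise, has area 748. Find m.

Write out the shoelace sum; only the two edges meeting at V_2 involve m:
2·Area = [((-5)·m − (-22)·6) + ((-22)·(-14) − (-25)·m)] + 1016
       = 20·m + 1456 = 1496
⇒ m = 2.

2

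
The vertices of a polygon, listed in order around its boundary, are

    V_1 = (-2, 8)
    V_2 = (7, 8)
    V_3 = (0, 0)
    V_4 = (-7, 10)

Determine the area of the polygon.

54

Apply the shoelace formula: 2A = Σ (x_i·y_{i+1} − x_{i+1}·y_i), indices taken mod 4.
V_1→V_2: (-2)(8) − (7)(8) = -72
V_2→V_3: (7)(0) − (0)(8) = 0
V_3→V_4: (0)(10) − (-7)(0) = 0
V_4→V_1: (-7)(8) − (-2)(10) = -36
Σ = -108
Area = |Σ|/2 = 54.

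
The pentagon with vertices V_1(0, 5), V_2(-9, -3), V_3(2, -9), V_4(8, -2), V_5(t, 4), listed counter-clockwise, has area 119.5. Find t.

The doubled signed area Σ (x_i y_{i+1} − x_{i+1} y_i) is linear in t.
With t=0 it equals 232; the coefficient of t is 7 (from the two edges through V_5).
So 7·t + 232 = 2·119.5 = 239 ⇒ t = 1.

1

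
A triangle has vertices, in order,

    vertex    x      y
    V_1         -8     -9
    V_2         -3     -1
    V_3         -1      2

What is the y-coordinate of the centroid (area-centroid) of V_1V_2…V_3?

-8/3

Apply the shoelace (surveyor's) formula. First the cross-terms c_i = x_i·y_{i+1} − x_{i+1}·y_i:
  -19, -7, 25  ⇒  2A = -1, A = -0.5.
Then Σ (y_i + y_{i+1})·c_i = 8, so ȳ = 8 / (6·(-0.5)) = -8/3.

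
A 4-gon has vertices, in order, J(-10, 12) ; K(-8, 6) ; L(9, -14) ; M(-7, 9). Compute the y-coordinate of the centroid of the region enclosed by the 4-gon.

395/249

Apply Gauss's area formula. First the cross-terms c_i = x_i·y_{i+1} − x_{i+1}·y_i:
  36, 58, -17, 6  ⇒  2A = 83, A = 41.5.
Then Σ (y_i + y_{i+1})·c_i = 395, so ȳ = 395 / (6·41.5) = 395/249.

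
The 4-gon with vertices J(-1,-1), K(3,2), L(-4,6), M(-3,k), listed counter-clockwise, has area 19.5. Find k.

3

Write out the shoelace sum; only the two edges meeting at M involve k:
2·Area = [((-4)·k − (-3)·6) + ((-3)·(-1) − (-1)·k)] + 27
       = -3·k + 48 = 39
⇒ k = 3.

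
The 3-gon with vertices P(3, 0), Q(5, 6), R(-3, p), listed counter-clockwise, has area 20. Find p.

2

Write out the shoelace sum; only the two edges meeting at R involve p:
2·Area = [(5·p − (-3)·6) + ((-3)·0 − 3·p)] + 18
       = 2·p + 36 = 40
⇒ p = 2.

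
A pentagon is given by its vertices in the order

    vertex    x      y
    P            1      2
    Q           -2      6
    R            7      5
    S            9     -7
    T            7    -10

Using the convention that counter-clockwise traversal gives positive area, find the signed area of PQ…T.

Σ = (10) + (-52) + (-94) + (-41) + (24) = -153
Signed area = Σ/2 = -76.5 (negative ⇒ clockwise traversal).

-76.5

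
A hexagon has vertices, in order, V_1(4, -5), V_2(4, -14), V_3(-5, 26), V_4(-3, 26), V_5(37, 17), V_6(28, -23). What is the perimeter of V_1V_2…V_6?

|V_1V_2| = √((0)² + (-9)²) = √81 = 9
|V_2V_3| = √((-9)² + (40)²) = √1681 = 41
|V_3V_4| = √((2)² + (0)²) = √4 = 2
|V_4V_5| = √((40)² + (-9)²) = √1681 = 41
|V_5V_6| = √((-9)² + (-40)²) = √1681 = 41
|V_6V_1| = √((-24)² + (18)²) = √900 = 30
Perimeter = 9 + 41 + 2 + 41 + 41 + 30 = 164.

164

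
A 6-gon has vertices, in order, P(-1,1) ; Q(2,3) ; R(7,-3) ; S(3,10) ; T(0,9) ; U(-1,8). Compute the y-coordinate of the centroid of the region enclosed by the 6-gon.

631/135

Apply the shoelace formula. First the cross-terms c_i = x_i·y_{i+1} − x_{i+1}·y_i:
  -5, -27, 79, 27, 9, 7  ⇒  2A = 90, A = 45.
Then Σ (y_i + y_{i+1})·c_i = 1262, so ȳ = 1262 / (6·45) = 631/135.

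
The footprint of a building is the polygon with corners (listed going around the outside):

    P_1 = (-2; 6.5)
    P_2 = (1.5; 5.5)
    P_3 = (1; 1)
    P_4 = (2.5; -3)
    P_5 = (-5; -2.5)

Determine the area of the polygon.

44.5

Σ = (-20.75) + (-4) + (-5.5) + (-21.25) + (-37.5) = -89
Area = |Σ|/2 = 44.5.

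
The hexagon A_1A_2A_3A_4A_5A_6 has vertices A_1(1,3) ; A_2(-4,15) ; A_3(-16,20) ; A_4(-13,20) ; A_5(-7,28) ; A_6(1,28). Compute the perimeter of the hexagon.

|A_1A_2| = √((-5)² + (12)²) = √169 = 13
|A_2A_3| = √((-12)² + (5)²) = √169 = 13
|A_3A_4| = √((3)² + (0)²) = √9 = 3
|A_4A_5| = √((6)² + (8)²) = √100 = 10
|A_5A_6| = √((8)² + (0)²) = √64 = 8
|A_6A_1| = √((0)² + (-25)²) = √625 = 25
Perimeter = 13 + 13 + 3 + 10 + 8 + 25 = 72.

72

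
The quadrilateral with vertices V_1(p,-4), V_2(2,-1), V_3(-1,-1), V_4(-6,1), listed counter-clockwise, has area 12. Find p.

-1

Write out the shoelace sum; only the two edges meeting at V_1 involve p:
2·Area = [((-6)·(-4) − p·1) + (p·(-1) − 2·(-4))] + -10
       = -2·p + 22 = 24
⇒ p = -1.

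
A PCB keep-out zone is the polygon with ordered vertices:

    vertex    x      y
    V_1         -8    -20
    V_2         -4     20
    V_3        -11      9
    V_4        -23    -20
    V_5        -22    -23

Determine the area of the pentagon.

358

Cross-terms: -240, 184, 427, 89, 256  ⇒  Σ = 716
Area = |Σ|/2 = 358.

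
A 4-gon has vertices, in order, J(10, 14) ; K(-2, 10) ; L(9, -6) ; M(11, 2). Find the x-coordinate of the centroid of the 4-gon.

1243/201

Apply the shoelace formula. First the cross-terms c_i = x_i·y_{i+1} − x_{i+1}·y_i:
  128, -78, 84, 134  ⇒  2A = 268, A = 134.
Then Σ (x_i + x_{i+1})·c_i = 4972, so x̄ = 4972 / (6·134) = 1243/201.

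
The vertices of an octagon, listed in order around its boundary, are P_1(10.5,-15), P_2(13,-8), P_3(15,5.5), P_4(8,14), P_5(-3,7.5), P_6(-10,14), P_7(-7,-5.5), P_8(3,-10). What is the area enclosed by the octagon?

451.5

Apply Gauss's area formula: 2A = Σ (x_i·y_{i+1} − x_{i+1}·y_i), indices taken mod 8.
Cross-terms: 111, 191.5, 166, 102, 33, 153, 86.5, 60  ⇒  Σ = 903
Area = |Σ|/2 = 451.5.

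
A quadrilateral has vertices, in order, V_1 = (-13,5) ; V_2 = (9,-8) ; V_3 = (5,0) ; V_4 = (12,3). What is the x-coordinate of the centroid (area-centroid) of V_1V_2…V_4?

160/213

Apply the shoelace (surveyor's) formula. First the cross-terms c_i = x_i·y_{i+1} − x_{i+1}·y_i:
  59, 40, 15, 99  ⇒  2A = 213, A = 106.5.
Then Σ (x_i + x_{i+1})·c_i = 480, so x̄ = 480 / (6·106.5) = 160/213.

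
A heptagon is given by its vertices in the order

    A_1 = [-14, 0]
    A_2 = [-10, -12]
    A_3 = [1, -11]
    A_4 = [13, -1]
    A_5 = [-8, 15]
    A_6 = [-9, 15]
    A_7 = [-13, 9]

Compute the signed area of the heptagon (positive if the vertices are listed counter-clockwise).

Apply the shoelace formula: 2A = Σ (x_i·y_{i+1} − x_{i+1}·y_i), indices taken mod 7.
Cross-terms: 168, 122, 142, 187, 15, 114, 126  ⇒  Σ = 874
Signed area = Σ/2 = 437 (positive ⇒ counter-clockwise traversal).

437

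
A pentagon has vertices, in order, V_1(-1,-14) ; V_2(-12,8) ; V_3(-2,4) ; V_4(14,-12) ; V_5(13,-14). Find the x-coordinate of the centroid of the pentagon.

Apply the shoelace formula. First the cross-terms c_i = x_i·y_{i+1} − x_{i+1}·y_i:
  -176, -32, -32, -40, -196  ⇒  2A = -476, A = -238.
Then Σ (x_i + x_{i+1})·c_i = -1080, so x̄ = -1080 / (6·(-238)) = 90/119.

90/119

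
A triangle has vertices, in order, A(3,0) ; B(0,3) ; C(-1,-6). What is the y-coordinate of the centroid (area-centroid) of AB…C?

Apply Gauss's area formula. First the cross-terms c_i = x_i·y_{i+1} − x_{i+1}·y_i:
  9, 3, 18  ⇒  2A = 30, A = 15.
Then Σ (y_i + y_{i+1})·c_i = -90, so ȳ = -90 / (6·15) = -1.

-1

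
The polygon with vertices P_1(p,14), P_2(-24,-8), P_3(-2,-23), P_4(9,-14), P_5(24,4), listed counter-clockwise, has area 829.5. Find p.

13

Write out the shoelace sum; only the two edges meeting at P_1 involve p:
2·Area = [(24·14 − p·4) + (p·(-8) − (-24)·14)] + 1143
       = -12·p + 1815 = 1659
⇒ p = 13.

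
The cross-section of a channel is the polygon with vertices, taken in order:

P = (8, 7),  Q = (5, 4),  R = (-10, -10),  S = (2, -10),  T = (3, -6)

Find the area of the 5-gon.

Apply Gauss's area formula: 2A = Σ (x_i·y_{i+1} − x_{i+1}·y_i), indices taken mod 5.
Σ = (-3) + (-10) + (120) + (18) + (69) = 194
Area = |Σ|/2 = 97.

97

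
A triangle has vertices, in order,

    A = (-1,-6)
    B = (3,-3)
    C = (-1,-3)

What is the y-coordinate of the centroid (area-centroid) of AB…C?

-4

Apply the shoelace (surveyor's) formula. First the cross-terms c_i = x_i·y_{i+1} − x_{i+1}·y_i:
  21, -12, 3  ⇒  2A = 12, A = 6.
Then Σ (y_i + y_{i+1})·c_i = -144, so ȳ = -144 / (6·6) = -4.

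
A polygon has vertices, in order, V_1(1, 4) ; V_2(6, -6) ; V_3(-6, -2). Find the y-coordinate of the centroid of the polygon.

Apply the surveyor's formula. First the cross-terms c_i = x_i·y_{i+1} − x_{i+1}·y_i:
  -30, -48, -22  ⇒  2A = -100, A = -50.
Then Σ (y_i + y_{i+1})·c_i = 400, so ȳ = 400 / (6·(-50)) = -4/3.

-4/3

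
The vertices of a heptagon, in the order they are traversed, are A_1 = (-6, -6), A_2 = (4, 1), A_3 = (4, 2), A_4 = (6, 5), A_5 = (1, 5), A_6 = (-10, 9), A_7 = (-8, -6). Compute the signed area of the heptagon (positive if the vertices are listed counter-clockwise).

129

Σ = (18) + (4) + (8) + (25) + (59) + (132) + (12) = 258
Signed area = Σ/2 = 129 (positive ⇒ counter-clockwise traversal).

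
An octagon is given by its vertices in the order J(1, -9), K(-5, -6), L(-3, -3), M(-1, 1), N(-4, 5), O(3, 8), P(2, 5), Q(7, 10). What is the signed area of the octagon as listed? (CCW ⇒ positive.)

Apply the shoelace (surveyor's) formula: 2A = Σ (x_i·y_{i+1} − x_{i+1}·y_i), indices taken mod 8.
Σ = (-51) + (-3) + (-6) + (-1) + (-47) + (-1) + (-15) + (-73) = -197
Signed area = Σ/2 = -98.5 (negative ⇒ clockwise traversal).

-98.5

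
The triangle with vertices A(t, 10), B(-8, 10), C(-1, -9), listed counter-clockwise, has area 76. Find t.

0

Write out the shoelace sum; only the two edges meeting at A involve t:
2·Area = [((-1)·10 − t·(-9)) + (t·10 − (-8)·10)] + 82
       = 19·t + 152 = 152
⇒ t = 0.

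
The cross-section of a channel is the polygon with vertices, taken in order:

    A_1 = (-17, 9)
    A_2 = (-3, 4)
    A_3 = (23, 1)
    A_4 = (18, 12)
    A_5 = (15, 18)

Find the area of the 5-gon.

353.5

Apply Gauss's area formula: 2A = Σ (x_i·y_{i+1} − x_{i+1}·y_i), indices taken mod 5.
Cross-terms: -41, -95, 258, 144, 441  ⇒  Σ = 707
Area = |Σ|/2 = 353.5.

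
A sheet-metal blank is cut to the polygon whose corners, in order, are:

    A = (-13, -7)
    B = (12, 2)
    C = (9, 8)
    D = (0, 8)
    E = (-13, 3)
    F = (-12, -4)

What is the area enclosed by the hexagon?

216

Apply the shoelace formula: 2A = Σ (x_i·y_{i+1} − x_{i+1}·y_i), indices taken mod 6.
Σ = (58) + (78) + (72) + (104) + (88) + (32) = 432
Area = |Σ|/2 = 216.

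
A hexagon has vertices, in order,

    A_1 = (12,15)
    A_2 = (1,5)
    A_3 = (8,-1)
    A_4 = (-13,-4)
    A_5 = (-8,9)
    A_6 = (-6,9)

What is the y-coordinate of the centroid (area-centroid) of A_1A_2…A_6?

810/203

Apply Gauss's area formula. First the cross-terms c_i = x_i·y_{i+1} − x_{i+1}·y_i:
  45, -41, -45, -149, -18, -198  ⇒  2A = -406, A = -203.
Then Σ (y_i + y_{i+1})·c_i = -4860, so ȳ = -4860 / (6·(-203)) = 810/203.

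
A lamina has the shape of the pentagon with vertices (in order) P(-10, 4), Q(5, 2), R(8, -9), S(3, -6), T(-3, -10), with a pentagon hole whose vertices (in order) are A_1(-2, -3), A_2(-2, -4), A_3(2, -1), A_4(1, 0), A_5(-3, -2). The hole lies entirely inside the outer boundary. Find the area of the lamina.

Outer boundary:
Apply Gauss's area formula: 2A = Σ (x_i·y_{i+1} − x_{i+1}·y_i), indices taken mod 5.
Cross-terms: -40, -61, -21, -48, -112  ⇒  Σ = -282
Area = |Σ|/2 = 141.
Hole:
Apply Gauss's area formula: 2A = Σ (x_i·y_{i+1} − x_{i+1}·y_i), indices taken mod 5.
Cross-terms: 2, 10, 1, -2, 5  ⇒  Σ = 16
Area = |Σ|/2 = 8.
Net area = 141 − 8 = 133.

133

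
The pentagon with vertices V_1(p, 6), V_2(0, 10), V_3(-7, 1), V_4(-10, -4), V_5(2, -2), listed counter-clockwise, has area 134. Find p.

Write out the shoelace sum; only the two edges meeting at V_1 involve p:
2·Area = [(2·6 − p·(-2)) + (p·10 − 0·6)] + 136
       = 12·p + 148 = 268
⇒ p = 10.

10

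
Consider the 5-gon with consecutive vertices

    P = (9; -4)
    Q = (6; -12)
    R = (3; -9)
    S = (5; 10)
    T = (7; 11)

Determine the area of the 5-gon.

84.5

P→Q: (9)(-12) − (6)(-4) = -84
Q→R: (6)(-9) − (3)(-12) = -18
R→S: (3)(10) − (5)(-9) = 75
S→T: (5)(11) − (7)(10) = -15
T→P: (7)(-4) − (9)(11) = -127
Σ = -169
Area = |Σ|/2 = 84.5.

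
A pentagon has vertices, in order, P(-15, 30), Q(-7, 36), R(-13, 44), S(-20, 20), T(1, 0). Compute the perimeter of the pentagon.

|PQ| = √((8)² + (6)²) = √100 = 10
|QR| = √((-6)² + (8)²) = √100 = 10
|RS| = √((-7)² + (-24)²) = √625 = 25
|ST| = √((21)² + (-20)²) = √841 = 29
|TP| = √((-16)² + (30)²) = √1156 = 34
Perimeter = 10 + 10 + 25 + 29 + 34 = 108.

108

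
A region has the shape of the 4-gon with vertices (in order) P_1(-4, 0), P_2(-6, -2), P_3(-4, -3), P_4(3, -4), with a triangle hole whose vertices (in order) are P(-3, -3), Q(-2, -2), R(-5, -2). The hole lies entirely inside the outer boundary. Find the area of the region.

Outer boundary:
Apply the shoelace formula: 2A = Σ (x_i·y_{i+1} − x_{i+1}·y_i), indices taken mod 4.
Σ = (8) + (10) + (25) + (-16) = 27
Area = |Σ|/2 = 13.5.
Hole:
Apply the surveyor's formula: 2A = Σ (x_i·y_{i+1} − x_{i+1}·y_i), indices taken mod 3.
Σ = (0) + (-6) + (9) = 3
Area = |Σ|/2 = 1.5.
Net area = 13.5 − 1.5 = 12.

12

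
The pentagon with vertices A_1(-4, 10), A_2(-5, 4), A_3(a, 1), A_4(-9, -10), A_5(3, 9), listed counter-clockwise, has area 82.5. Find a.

The doubled signed area Σ (x_i y_{i+1} − x_{i+1} y_i) is linear in a.
With a=0 it equals 53; the coefficient of a is -14 (from the two edges through A_3).
So -14·a + 53 = 2·82.5 = 165 ⇒ a = -8.

-8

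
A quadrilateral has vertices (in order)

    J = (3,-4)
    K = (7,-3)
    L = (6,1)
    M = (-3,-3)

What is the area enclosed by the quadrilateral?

25

Apply the shoelace formula: 2A = Σ (x_i·y_{i+1} − x_{i+1}·y_i), indices taken mod 4.
J→K: (3)(-3) − (7)(-4) = 19
K→L: (7)(1) − (6)(-3) = 25
L→M: (6)(-3) − (-3)(1) = -15
M→J: (-3)(-4) − (3)(-3) = 21
Σ = 50
Area = |Σ|/2 = 25.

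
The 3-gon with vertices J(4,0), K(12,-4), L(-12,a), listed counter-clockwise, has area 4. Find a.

9

The doubled signed area Σ (x_i y_{i+1} − x_{i+1} y_i) is linear in a.
With a=0 it equals -64; the coefficient of a is 8 (from the two edges through L).
So 8·a + -64 = 2·4 = 8 ⇒ a = 9.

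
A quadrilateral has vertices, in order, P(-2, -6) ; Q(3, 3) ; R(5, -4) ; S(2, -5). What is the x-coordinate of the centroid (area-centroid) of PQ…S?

323/162

Apply the surveyor's formula. First the cross-terms c_i = x_i·y_{i+1} − x_{i+1}·y_i:
  12, -27, -17, -22  ⇒  2A = -54, A = -27.
Then Σ (x_i + x_{i+1})·c_i = -323, so x̄ = -323 / (6·(-27)) = 323/162.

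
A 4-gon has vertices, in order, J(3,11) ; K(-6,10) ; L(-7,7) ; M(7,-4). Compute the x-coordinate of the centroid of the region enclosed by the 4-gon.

119/288

Apply the shoelace (surveyor's) formula. First the cross-terms c_i = x_i·y_{i+1} − x_{i+1}·y_i:
  96, 28, -21, 89  ⇒  2A = 192, A = 96.
Then Σ (x_i + x_{i+1})·c_i = 238, so x̄ = 238 / (6·96) = 119/288.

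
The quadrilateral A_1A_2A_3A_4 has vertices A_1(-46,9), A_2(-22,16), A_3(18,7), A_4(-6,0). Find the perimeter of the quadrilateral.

|A_1A_2| = √((24)² + (7)²) = √625 = 25
|A_2A_3| = √((40)² + (-9)²) = √1681 = 41
|A_3A_4| = √((-24)² + (-7)²) = √625 = 25
|A_4A_1| = √((-40)² + (9)²) = √1681 = 41
Perimeter = 25 + 41 + 25 + 41 = 132.

132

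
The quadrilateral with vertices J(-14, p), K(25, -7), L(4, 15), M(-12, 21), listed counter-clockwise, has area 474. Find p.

3

The doubled signed area Σ (x_i y_{i+1} − x_{i+1} y_i) is linear in p.
With p=0 it equals 1059; the coefficient of p is -37 (from the two edges through J).
So -37·p + 1059 = 2·474 = 948 ⇒ p = 3.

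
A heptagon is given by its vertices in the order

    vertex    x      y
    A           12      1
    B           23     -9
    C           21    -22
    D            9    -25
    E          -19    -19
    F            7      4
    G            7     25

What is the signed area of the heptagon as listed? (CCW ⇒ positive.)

Apply the shoelace (surveyor's) formula: 2A = Σ (x_i·y_{i+1} − x_{i+1}·y_i), indices taken mod 7.
Cross-terms: -131, -317, -327, -646, 57, 147, -293  ⇒  Σ = -1510
Signed area = Σ/2 = -755 (negative ⇒ clockwise traversal).

-755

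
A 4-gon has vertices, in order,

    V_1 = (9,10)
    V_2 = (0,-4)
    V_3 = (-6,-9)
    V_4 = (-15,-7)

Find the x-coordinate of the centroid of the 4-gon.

Apply the shoelace (surveyor's) formula. First the cross-terms c_i = x_i·y_{i+1} − x_{i+1}·y_i:
  -36, -24, -93, -87  ⇒  2A = -240, A = -120.
Then Σ (x_i + x_{i+1})·c_i = 2295, so x̄ = 2295 / (6·(-120)) = -3.1875.

-3.1875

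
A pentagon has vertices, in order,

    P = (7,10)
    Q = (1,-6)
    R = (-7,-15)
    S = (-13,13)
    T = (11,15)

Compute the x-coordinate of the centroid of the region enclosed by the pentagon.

Apply the shoelace (surveyor's) formula. First the cross-terms c_i = x_i·y_{i+1} − x_{i+1}·y_i:
  -52, -57, -286, -338, 5  ⇒  2A = -728, A = -364.
Then Σ (x_i + x_{i+1})·c_i = 6412, so x̄ = 6412 / (6·(-364)) = -229/78.

-229/78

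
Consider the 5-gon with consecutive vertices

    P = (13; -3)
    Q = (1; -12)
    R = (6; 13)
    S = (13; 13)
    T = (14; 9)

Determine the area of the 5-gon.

Apply the shoelace formula: 2A = Σ (x_i·y_{i+1} − x_{i+1}·y_i), indices taken mod 5.
Σ = (-153) + (85) + (-91) + (-65) + (-159) = -383
Area = |Σ|/2 = 191.5.

191.5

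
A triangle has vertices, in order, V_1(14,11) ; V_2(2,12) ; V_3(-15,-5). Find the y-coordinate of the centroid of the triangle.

Apply Gauss's area formula. First the cross-terms c_i = x_i·y_{i+1} − x_{i+1}·y_i:
  146, 170, -95  ⇒  2A = 221, A = 110.5.
Then Σ (y_i + y_{i+1})·c_i = 3978, so ȳ = 3978 / (6·110.5) = 6.

6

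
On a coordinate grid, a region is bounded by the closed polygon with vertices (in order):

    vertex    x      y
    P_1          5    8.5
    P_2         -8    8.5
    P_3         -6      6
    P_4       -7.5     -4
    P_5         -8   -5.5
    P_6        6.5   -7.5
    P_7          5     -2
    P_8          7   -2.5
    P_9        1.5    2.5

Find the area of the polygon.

167.5

Apply the shoelace formula: 2A = Σ (x_i·y_{i+1} − x_{i+1}·y_i), indices taken mod 9.
P_1→P_2: (5)(8.5) − (-8)(8.5) = 110.5
P_2→P_3: (-8)(6) − (-6)(8.5) = 3
P_3→P_4: (-6)(-4) − (-7.5)(6) = 69
P_4→P_5: (-7.5)(-5.5) − (-8)(-4) = 9.25
P_5→P_6: (-8)(-7.5) − (6.5)(-5.5) = 95.75
P_6→P_7: (6.5)(-2) − (5)(-7.5) = 24.5
P_7→P_8: (5)(-2.5) − (7)(-2) = 1.5
P_8→P_9: (7)(2.5) − (1.5)(-2.5) = 21.25
P_9→P_1: (1.5)(8.5) − (5)(2.5) = 0.25
Σ = 335
Area = |Σ|/2 = 167.5.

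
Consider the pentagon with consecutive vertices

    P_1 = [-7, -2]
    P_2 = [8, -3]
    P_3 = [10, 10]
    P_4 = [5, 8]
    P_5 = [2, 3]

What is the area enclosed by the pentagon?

P_1→P_2: (-7)(-3) − (8)(-2) = 37
P_2→P_3: (8)(10) − (10)(-3) = 110
P_3→P_4: (10)(8) − (5)(10) = 30
P_4→P_5: (5)(3) − (2)(8) = -1
P_5→P_1: (2)(-2) − (-7)(3) = 17
Σ = 193
Area = |Σ|/2 = 96.5.

96.5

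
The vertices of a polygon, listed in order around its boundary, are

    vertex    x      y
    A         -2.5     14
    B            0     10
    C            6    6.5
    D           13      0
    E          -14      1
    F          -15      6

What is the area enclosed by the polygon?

Apply Gauss's area formula: 2A = Σ (x_i·y_{i+1} − x_{i+1}·y_i), indices taken mod 6.
Cross-terms: -25, -60, -84.5, 13, -69, -195  ⇒  Σ = -420.5
Area = |Σ|/2 = 210.25.

210.25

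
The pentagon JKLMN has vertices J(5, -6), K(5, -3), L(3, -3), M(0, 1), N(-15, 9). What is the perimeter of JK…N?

52

|JK| = √((0)² + (3)²) = √9 = 3
|KL| = √((-2)² + (0)²) = √4 = 2
|LM| = √((-3)² + (4)²) = √25 = 5
|MN| = √((-15)² + (8)²) = √289 = 17
|NJ| = √((20)² + (-15)²) = √625 = 25
Perimeter = 3 + 2 + 5 + 17 + 25 = 52.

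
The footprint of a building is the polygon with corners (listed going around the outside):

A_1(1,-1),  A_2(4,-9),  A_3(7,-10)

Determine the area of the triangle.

10.5

Σ = (-5) + (23) + (3) = 21
Area = |Σ|/2 = 10.5.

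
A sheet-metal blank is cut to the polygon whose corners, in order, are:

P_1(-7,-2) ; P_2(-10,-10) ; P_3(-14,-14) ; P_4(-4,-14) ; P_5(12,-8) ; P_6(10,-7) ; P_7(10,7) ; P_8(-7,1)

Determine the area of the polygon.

303

P_1→P_2: (-7)(-10) − (-10)(-2) = 50
P_2→P_3: (-10)(-14) − (-14)(-10) = 0
P_3→P_4: (-14)(-14) − (-4)(-14) = 140
P_4→P_5: (-4)(-8) − (12)(-14) = 200
P_5→P_6: (12)(-7) − (10)(-8) = -4
P_6→P_7: (10)(7) − (10)(-7) = 140
P_7→P_8: (10)(1) − (-7)(7) = 59
P_8→P_1: (-7)(-2) − (-7)(1) = 21
Σ = 606
Area = |Σ|/2 = 303.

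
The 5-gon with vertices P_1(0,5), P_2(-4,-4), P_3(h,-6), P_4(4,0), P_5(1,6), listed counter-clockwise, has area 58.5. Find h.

Write out the shoelace sum; only the two edges meeting at P_3 involve h:
2·Area = [((-4)·(-6) − h·(-4)) + (h·0 − 4·(-6))] + 49
       = 4·h + 97 = 117
⇒ h = 5.

5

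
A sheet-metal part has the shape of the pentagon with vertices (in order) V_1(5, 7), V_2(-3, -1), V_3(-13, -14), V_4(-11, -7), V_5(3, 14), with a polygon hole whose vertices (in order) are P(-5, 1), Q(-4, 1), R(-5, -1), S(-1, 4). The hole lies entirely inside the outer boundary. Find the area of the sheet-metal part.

97

Outer boundary:
Apply the shoelace (surveyor's) formula: 2A = Σ (x_i·y_{i+1} − x_{i+1}·y_i), indices taken mod 5.
V_1→V_2: (5)(-1) − (-3)(7) = 16
V_2→V_3: (-3)(-14) − (-13)(-1) = 29
V_3→V_4: (-13)(-7) − (-11)(-14) = -63
V_4→V_5: (-11)(14) − (3)(-7) = -133
V_5→V_1: (3)(7) − (5)(14) = -49
Σ = -200
Area = |Σ|/2 = 100.
Hole:
Apply the surveyor's formula: 2A = Σ (x_i·y_{i+1} − x_{i+1}·y_i), indices taken mod 4.
Σ = (-1) + (9) + (-21) + (19) = 6
Area = |Σ|/2 = 3.
Net area = 100 − 3 = 97.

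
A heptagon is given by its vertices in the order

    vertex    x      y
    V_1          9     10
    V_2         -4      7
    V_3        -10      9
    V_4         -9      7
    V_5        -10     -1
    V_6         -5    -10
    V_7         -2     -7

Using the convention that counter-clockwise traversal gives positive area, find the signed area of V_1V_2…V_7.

Σ = (103) + (34) + (11) + (79) + (95) + (15) + (43) = 380
Signed area = Σ/2 = 190 (positive ⇒ counter-clockwise traversal).

190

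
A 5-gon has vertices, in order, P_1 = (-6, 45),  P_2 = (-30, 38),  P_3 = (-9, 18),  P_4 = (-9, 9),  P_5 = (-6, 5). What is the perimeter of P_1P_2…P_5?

|P_1P_2| = √((-24)² + (-7)²) = √625 = 25
|P_2P_3| = √((21)² + (-20)²) = √841 = 29
|P_3P_4| = √((0)² + (-9)²) = √81 = 9
|P_4P_5| = √((3)² + (-4)²) = √25 = 5
|P_5P_1| = √((0)² + (40)²) = √1600 = 40
Perimeter = 25 + 29 + 9 + 5 + 40 = 108.

108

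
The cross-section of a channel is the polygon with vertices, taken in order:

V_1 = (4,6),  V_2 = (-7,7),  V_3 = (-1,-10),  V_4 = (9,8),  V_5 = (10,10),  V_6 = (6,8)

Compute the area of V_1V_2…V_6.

Apply the surveyor's formula: 2A = Σ (x_i·y_{i+1} − x_{i+1}·y_i), indices taken mod 6.
V_1→V_2: (4)(7) − (-7)(6) = 70
V_2→V_3: (-7)(-10) − (-1)(7) = 77
V_3→V_4: (-1)(8) − (9)(-10) = 82
V_4→V_5: (9)(10) − (10)(8) = 10
V_5→V_6: (10)(8) − (6)(10) = 20
V_6→V_1: (6)(6) − (4)(8) = 4
Σ = 263
Area = |Σ|/2 = 131.5.

131.5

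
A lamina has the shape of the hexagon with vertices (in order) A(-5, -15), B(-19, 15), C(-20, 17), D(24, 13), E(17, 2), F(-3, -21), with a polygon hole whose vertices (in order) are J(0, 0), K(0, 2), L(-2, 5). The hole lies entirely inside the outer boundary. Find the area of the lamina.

Outer boundary:
Apply Gauss's area formula: 2A = Σ (x_i·y_{i+1} − x_{i+1}·y_i), indices taken mod 6.
Σ = (-360) + (-23) + (-668) + (-173) + (-351) + (-60) = -1635
Area = |Σ|/2 = 817.5.
Hole:
Cross-terms: 0, 4, 0  ⇒  Σ = 4
Area = |Σ|/2 = 2.
Net area = 817.5 − 2 = 815.5.

815.5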